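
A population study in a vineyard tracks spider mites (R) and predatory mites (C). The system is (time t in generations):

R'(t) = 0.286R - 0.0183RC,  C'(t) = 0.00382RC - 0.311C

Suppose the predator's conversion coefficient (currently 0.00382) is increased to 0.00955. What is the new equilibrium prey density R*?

R* ≈ 32.6

At the interior fixed point, setting dC/dt = 0 with C > 0 fixes R* = (predator death rate)/(RC coefficient) — independent of the other coefficients.
With the change, R* = 0.311/0.00955 = 32.6; it falls from 81.4.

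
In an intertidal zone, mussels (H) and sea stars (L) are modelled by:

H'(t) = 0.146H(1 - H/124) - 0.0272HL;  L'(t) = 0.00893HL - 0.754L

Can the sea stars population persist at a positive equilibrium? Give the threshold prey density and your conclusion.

Threshold H = 84.4; K > 84.4, so yes, the predator persists.

The predator equation gives dL/dt > 0 only when H > 0.754/0.00893 = 84.4.
Without the predator, H → K = 124. Since 124 > 84.4, the predator can invade and persist.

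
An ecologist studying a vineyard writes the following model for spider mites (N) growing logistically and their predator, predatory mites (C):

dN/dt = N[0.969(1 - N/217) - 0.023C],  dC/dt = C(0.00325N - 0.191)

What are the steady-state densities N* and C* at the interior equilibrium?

N* ≈ 58.8, C* ≈ 30.7

From dC/dt = 0 with C > 0: 0.00325N* = 0.191, so N* = 58.8.
Substitute into dN/dt = 0: 0.969(1 - 58.8/217) = 0.023C*.
The bracket is 0.729, giving C* = 0.707/0.023 = 30.7.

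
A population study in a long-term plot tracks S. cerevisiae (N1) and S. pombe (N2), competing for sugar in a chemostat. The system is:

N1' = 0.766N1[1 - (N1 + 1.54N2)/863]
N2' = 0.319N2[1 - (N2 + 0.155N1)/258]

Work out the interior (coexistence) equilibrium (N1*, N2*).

N1* ≈ 612, N2* ≈ 163

Setting both brackets to zero gives the nullclines N1 + 1.54N2 = 863 and 0.155N1 + N2 = 258.
Substituting N2 = 258 - 0.155N1 into the first: N1(1 - 1.54·0.155) = 863 - 1.54·258.
So N1* = 466/0.761 = 612, and then N2* = 258 - 0.155·612 = 163.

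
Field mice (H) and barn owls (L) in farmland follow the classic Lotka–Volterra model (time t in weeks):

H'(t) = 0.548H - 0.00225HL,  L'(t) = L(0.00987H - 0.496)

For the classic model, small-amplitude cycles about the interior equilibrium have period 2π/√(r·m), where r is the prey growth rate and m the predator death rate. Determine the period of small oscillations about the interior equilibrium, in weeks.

Here r = 0.548 and m = 0.496, so r·m = 0.272.
ω = √0.272 = 0.521 per week, hence T = 2π/ω ≈ 12.1 weeks.

T ≈ 12.1 weeks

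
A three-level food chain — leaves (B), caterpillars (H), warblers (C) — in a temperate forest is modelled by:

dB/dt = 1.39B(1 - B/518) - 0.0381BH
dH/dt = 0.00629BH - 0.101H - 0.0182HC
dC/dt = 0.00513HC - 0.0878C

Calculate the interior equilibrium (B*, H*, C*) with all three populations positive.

B* ≈ 275, H* ≈ 17.1, C* ≈ 89.5

From dC/dt = 0: 0.00513H* = 0.0878, so H* = 17.1.
From dB/dt = 0: 1.39(1 - B*/518) = 0.0381·17.1, giving B* = 518·(1 - 0.469) = 275.
From dH/dt = 0: 0.00629·275 - 0.101 = 0.0182C*, so C* = 1.63/0.0182 = 89.5.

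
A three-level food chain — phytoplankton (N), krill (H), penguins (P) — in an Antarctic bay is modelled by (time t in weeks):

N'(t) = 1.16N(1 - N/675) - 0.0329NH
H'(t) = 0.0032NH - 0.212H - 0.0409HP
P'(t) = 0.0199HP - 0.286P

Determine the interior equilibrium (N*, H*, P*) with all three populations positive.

From dP/dt = 0: 0.0199H* = 0.286, so H* = 14.4.
From dN/dt = 0: 1.16(1 - N*/675) = 0.0329·14.4, giving N* = 675·(1 - 0.408) = 400.
From dH/dt = 0: 0.0032·400 - 0.212 = 0.0409P*, so P* = 1.07/0.0409 = 26.1.

N* ≈ 400, H* ≈ 14.4, P* ≈ 26.1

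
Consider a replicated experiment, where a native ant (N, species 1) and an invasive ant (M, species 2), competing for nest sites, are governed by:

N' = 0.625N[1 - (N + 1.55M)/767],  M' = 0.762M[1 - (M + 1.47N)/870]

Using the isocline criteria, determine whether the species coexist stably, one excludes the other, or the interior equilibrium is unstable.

unstable coexistence (outcome depends on initial conditions)

Compare the nullcline intercepts: K1/α12 = 767/1.55 = 495 < K2 = 870; K2/α21 = 870/1.47 = 592 < K1 = 767.
Since both are reversed, neither can invade when rare; the interior point is a saddle.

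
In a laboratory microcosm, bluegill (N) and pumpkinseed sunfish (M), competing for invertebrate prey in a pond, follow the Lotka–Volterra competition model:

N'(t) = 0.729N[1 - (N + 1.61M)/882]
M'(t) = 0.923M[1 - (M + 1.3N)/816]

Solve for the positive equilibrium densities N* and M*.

Setting both brackets to zero gives the nullclines N + 1.61M = 882 and 1.3N + M = 816.
Substituting M = 816 - 1.3N into the first: N(1 - 1.61·1.3) = 882 - 1.61·816.
So N* = -432/-1.09 = 395, and then M* = 816 - 1.3·395 = 302.

N* ≈ 395, M* ≈ 302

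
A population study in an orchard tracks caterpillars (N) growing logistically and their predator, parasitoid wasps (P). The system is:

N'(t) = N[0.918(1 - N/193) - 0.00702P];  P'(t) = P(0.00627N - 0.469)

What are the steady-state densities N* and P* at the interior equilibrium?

From dP/dt = 0 with P > 0: 0.00627N* = 0.469, so N* = 74.8.
Substitute into dN/dt = 0: 0.918(1 - 74.8/193) = 0.00702P*.
The bracket is 0.612, giving P* = 0.562/0.00702 = 80.1.

N* ≈ 74.8, P* ≈ 80.1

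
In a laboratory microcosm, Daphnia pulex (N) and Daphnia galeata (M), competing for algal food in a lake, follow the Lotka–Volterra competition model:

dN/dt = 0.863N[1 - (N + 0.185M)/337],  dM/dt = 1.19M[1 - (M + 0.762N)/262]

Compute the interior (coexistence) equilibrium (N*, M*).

Setting both brackets to zero gives the nullclines N + 0.185M = 337 and 0.762N + M = 262.
Substituting M = 262 - 0.762N into the first: N(1 - 0.185·0.762) = 337 - 0.185·262.
So N* = 289/0.859 = 336, and then M* = 262 - 0.762·336 = 6.06.

N* ≈ 336, M* ≈ 6.06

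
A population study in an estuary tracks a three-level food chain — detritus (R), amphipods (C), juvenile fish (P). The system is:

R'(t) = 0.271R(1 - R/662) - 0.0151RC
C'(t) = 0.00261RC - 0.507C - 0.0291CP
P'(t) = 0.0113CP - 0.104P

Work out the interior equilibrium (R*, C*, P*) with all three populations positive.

R* ≈ 323, C* ≈ 9.2, P* ≈ 11.5

From dP/dt = 0: 0.0113C* = 0.104, so C* = 9.2.
From dR/dt = 0: 0.271(1 - R*/662) = 0.0151·9.2, giving R* = 662·(1 - 0.513) = 323.
From dC/dt = 0: 0.00261·323 - 0.507 = 0.0291P*, so P* = 0.335/0.0291 = 11.5.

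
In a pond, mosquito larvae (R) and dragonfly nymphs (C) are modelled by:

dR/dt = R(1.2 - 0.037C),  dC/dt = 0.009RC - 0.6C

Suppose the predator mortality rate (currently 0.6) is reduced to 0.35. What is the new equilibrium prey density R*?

R* ≈ 38.9

At the interior fixed point, setting dC/dt = 0 with C > 0 fixes R* = (predator death rate)/(RC coefficient) — independent of the other coefficients.
With the change, R* = 0.35/0.009 = 38.9; it falls from 66.7.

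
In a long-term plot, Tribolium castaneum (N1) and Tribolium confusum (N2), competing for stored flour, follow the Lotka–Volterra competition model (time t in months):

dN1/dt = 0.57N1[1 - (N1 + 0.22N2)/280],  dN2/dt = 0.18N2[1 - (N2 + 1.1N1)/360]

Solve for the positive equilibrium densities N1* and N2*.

N1* ≈ 265, N2* ≈ 68.6

Setting both brackets to zero gives the nullclines N1 + 0.22N2 = 280 and 1.1N1 + N2 = 360.
Substituting N2 = 360 - 1.1N1 into the first: N1(1 - 0.22·1.1) = 280 - 0.22·360.
So N1* = 201/0.758 = 265, and then N2* = 360 - 1.1·265 = 68.6.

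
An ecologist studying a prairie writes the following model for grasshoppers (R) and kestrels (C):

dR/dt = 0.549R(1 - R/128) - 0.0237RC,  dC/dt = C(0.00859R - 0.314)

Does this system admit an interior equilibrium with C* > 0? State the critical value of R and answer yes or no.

Threshold R = 36.6; K > 36.6, so yes, the predator persists.

The predator equation gives dC/dt > 0 only when R > 0.314/0.00859 = 36.6.
Without the predator, R → K = 128. Since 128 > 36.6, the predator can invade and persist.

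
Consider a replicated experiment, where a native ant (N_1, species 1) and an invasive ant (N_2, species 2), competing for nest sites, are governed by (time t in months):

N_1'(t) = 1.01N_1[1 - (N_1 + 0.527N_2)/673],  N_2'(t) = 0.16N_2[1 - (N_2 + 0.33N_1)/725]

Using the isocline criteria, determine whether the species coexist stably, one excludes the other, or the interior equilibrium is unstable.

Compare the nullcline intercepts: K1/α12 = 673/0.527 = 1280 > K2 = 725; K2/α21 = 725/0.33 = 2200 > K1 = 673.
Since both inequalities hold, each species can invade when rare, so the interior equilibrium is stable.

stable coexistence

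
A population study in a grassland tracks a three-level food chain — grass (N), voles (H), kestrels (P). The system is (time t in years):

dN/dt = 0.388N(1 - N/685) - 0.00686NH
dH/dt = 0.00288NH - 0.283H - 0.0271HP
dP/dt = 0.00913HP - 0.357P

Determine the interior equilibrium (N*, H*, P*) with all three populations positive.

N* ≈ 211, H* ≈ 39.1, P* ≈ 12

From dP/dt = 0: 0.00913H* = 0.357, so H* = 39.1.
From dN/dt = 0: 0.388(1 - N*/685) = 0.00686·39.1, giving N* = 685·(1 - 0.691) = 211.
From dH/dt = 0: 0.00288·211 - 0.283 = 0.0271P*, so P* = 0.326/0.0271 = 12.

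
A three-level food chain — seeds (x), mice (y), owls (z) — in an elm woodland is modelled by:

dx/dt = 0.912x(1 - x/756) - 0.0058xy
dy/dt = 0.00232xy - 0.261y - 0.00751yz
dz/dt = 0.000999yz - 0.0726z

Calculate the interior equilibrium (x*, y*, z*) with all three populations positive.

From dz/dt = 0: 0.000999y* = 0.0726, so y* = 72.7.
From dx/dt = 0: 0.912(1 - x*/756) = 0.0058·72.7, giving x* = 756·(1 - 0.462) = 407.
From dy/dt = 0: 0.00232·407 - 0.261 = 0.00751z*, so z* = 0.682/0.00751 = 90.9.

x* ≈ 407, y* ≈ 72.7, z* ≈ 90.9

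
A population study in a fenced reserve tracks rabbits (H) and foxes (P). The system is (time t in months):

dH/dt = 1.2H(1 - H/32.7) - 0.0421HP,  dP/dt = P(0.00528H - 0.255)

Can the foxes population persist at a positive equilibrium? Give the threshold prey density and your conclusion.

Threshold H = 48.3; K < 48.3, so no, the predator goes extinct.

The predator equation gives dP/dt > 0 only when H > 0.255/0.00528 = 48.3.
Without the predator, H → K = 32.7. Since 32.7 < 48.3, the predator cannot invade.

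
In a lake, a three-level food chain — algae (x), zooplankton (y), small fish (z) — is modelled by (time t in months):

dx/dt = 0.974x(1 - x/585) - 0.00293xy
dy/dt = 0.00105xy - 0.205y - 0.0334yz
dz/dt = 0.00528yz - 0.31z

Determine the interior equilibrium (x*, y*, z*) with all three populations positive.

x* ≈ 482, y* ≈ 58.7, z* ≈ 9

From dz/dt = 0: 0.00528y* = 0.31, so y* = 58.7.
From dx/dt = 0: 0.974(1 - x*/585) = 0.00293·58.7, giving x* = 585·(1 - 0.177) = 482.
From dy/dt = 0: 0.00105·482 - 0.205 = 0.0334z*, so z* = 0.301/0.0334 = 9.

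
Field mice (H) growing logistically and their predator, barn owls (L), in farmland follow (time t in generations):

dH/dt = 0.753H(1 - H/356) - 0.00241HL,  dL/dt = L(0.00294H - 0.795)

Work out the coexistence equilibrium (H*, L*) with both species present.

From dL/dt = 0 with L > 0: 0.00294H* = 0.795, so H* = 270.
Substitute into dH/dt = 0: 0.753(1 - 270/356) = 0.00241L*.
The bracket is 0.24, giving L* = 0.181/0.00241 = 75.1.

H* ≈ 270, L* ≈ 75.1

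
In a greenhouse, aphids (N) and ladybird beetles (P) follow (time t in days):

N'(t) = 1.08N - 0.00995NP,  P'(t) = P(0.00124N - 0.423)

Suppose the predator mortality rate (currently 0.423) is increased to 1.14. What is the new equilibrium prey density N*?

N* ≈ 919

At the interior fixed point, setting dP/dt = 0 with P > 0 fixes N* = (predator death rate)/(NP coefficient) — independent of the other coefficients.
With the change, N* = 1.14/0.00124 = 919; it rises from 341.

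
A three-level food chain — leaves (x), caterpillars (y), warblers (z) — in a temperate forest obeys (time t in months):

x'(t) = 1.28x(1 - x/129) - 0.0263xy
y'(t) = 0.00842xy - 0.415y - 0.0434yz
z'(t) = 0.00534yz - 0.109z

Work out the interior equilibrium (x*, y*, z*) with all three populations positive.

From dz/dt = 0: 0.00534y* = 0.109, so y* = 20.4.
From dx/dt = 0: 1.28(1 - x*/129) = 0.0263·20.4, giving x* = 129·(1 - 0.419) = 74.9.
From dy/dt = 0: 0.00842·74.9 - 0.415 = 0.0434z*, so z* = 0.216/0.0434 = 4.97.

x* ≈ 74.9, y* ≈ 20.4, z* ≈ 4.97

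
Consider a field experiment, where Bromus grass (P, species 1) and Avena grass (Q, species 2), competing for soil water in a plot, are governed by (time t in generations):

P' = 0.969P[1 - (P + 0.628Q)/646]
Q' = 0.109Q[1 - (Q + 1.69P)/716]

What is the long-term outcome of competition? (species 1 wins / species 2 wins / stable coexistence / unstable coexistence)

Compare the nullcline intercepts: K1/α12 = 646/0.628 = 1030 > K2 = 716; K2/α21 = 716/1.69 = 424 < K1 = 646.
Since the inequalities point opposite ways, species 1 can invade but species 2 cannot.

species 1 excludes species 2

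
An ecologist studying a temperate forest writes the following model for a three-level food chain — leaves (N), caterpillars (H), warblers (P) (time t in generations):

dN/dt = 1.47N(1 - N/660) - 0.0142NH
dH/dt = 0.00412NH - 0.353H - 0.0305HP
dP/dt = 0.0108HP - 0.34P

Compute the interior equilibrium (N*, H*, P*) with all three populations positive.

From dP/dt = 0: 0.0108H* = 0.34, so H* = 31.5.
From dN/dt = 0: 1.47(1 - N*/660) = 0.0142·31.5, giving N* = 660·(1 - 0.304) = 459.
From dH/dt = 0: 0.00412·459 - 0.353 = 0.0305P*, so P* = 1.54/0.0305 = 50.5.

N* ≈ 459, H* ≈ 31.5, P* ≈ 50.5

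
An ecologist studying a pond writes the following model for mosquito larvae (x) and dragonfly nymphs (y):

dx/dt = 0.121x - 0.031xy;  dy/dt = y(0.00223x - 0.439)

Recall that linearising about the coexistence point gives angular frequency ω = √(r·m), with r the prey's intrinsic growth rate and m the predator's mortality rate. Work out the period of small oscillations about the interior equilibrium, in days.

Here r = 0.121 and m = 0.439, so r·m = 0.0531.
ω = √0.0531 = 0.23 per day, hence T = 2π/ω ≈ 27.3 days.

T ≈ 27.3 days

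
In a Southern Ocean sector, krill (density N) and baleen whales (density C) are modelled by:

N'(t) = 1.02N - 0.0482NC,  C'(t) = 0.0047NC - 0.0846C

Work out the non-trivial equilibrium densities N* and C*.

N* ≈ 18, C* ≈ 21.2

Set dC/dt = 0 with C > 0: 0.0047N - 0.0846 = 0, so N* = 0.0846/0.0047 = 18.
Set dN/dt = 0 with N > 0: 1.02 - 0.0482C = 0, so C* = 1.02/0.0482 = 21.2.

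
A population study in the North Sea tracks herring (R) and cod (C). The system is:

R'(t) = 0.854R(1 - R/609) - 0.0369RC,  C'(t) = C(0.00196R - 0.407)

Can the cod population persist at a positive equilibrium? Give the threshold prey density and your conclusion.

Threshold R = 208; K > 208, so yes, the predator persists.

The predator equation gives dC/dt > 0 only when R > 0.407/0.00196 = 208.
Without the predator, R → K = 609. Since 609 > 208, the predator can invade and persist.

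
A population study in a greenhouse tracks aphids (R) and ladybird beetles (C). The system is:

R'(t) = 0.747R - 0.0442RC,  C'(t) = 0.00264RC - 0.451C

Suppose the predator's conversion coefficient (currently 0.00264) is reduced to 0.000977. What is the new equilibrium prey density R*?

At the interior fixed point, setting dC/dt = 0 with C > 0 fixes R* = (predator death rate)/(RC coefficient) — independent of the other coefficients.
With the change, R* = 0.451/0.000977 = 462; it rises from 171.

R* ≈ 462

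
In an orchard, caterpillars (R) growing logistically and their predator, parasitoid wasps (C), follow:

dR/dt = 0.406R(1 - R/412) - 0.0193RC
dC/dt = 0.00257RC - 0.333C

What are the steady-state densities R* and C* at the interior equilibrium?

R* ≈ 130, C* ≈ 14.4

From dC/dt = 0 with C > 0: 0.00257R* = 0.333, so R* = 130.
Substitute into dR/dt = 0: 0.406(1 - 130/412) = 0.0193C*.
The bracket is 0.686, giving C* = 0.278/0.0193 = 14.4.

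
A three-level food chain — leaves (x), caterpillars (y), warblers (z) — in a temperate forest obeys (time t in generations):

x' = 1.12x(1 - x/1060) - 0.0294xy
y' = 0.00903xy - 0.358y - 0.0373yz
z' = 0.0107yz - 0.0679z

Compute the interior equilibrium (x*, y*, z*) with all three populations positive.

From dz/dt = 0: 0.0107y* = 0.0679, so y* = 6.35.
From dx/dt = 0: 1.12(1 - x*/1060) = 0.0294·6.35, giving x* = 1060·(1 - 0.167) = 883.
From dy/dt = 0: 0.00903·883 - 0.358 = 0.0373z*, so z* = 7.62/0.0373 = 204.

x* ≈ 883, y* ≈ 6.35, z* ≈ 204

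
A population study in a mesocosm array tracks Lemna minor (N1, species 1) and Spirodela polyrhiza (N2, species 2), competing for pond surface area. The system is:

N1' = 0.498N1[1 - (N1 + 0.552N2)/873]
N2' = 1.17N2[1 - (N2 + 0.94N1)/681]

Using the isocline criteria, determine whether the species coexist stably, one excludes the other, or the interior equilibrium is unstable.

species 1 excludes species 2

Compare the nullcline intercepts: K1/α12 = 873/0.552 = 1580 > K2 = 681; K2/α21 = 681/0.94 = 724 < K1 = 873.
Since the inequalities point opposite ways, species 1 can invade but species 2 cannot.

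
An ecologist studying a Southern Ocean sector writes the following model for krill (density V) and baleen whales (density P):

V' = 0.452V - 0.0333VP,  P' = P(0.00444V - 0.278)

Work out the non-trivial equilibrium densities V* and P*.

V* ≈ 62.6, P* ≈ 13.6

Set dP/dt = 0 with P > 0: 0.00444V - 0.278 = 0, so V* = 0.278/0.00444 = 62.6.
Set dV/dt = 0 with V > 0: 0.452 - 0.0333P = 0, so P* = 0.452/0.0333 = 13.6.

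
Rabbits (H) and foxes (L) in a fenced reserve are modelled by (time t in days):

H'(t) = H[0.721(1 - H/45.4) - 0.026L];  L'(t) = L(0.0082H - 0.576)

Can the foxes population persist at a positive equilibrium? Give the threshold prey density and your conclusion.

Threshold H = 70.2; K < 70.2, so no, the predator goes extinct.

The predator equation gives dL/dt > 0 only when H > 0.576/0.0082 = 70.2.
Without the predator, H → K = 45.4. Since 45.4 < 70.2, the predator cannot invade.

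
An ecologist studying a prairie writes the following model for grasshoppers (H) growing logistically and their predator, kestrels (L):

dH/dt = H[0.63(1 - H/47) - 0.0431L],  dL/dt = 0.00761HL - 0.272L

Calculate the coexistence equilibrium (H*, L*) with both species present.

From dL/dt = 0 with L > 0: 0.00761H* = 0.272, so H* = 35.7.
Substitute into dH/dt = 0: 0.63(1 - 35.7/47) = 0.0431L*.
The bracket is 0.24, giving L* = 0.151/0.0431 = 3.5.

H* ≈ 35.7, L* ≈ 3.5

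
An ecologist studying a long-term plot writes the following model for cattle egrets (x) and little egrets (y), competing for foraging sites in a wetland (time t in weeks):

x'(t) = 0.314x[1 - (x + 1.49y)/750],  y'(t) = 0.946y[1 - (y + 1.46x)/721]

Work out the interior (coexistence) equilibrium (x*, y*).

x* ≈ 276, y* ≈ 318

Setting both brackets to zero gives the nullclines x + 1.49y = 750 and 1.46x + y = 721.
Substituting y = 721 - 1.46x into the first: x(1 - 1.49·1.46) = 750 - 1.49·721.
So x* = -324/-1.18 = 276, and then y* = 721 - 1.46·276 = 318.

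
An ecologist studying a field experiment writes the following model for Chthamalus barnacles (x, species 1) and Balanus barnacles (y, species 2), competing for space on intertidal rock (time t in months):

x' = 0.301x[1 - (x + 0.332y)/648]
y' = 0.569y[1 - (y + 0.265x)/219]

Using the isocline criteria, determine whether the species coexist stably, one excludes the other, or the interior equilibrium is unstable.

Compare the nullcline intercepts: K1/α12 = 648/0.332 = 1950 > K2 = 219; K2/α21 = 219/0.265 = 826 > K1 = 648.
Since both inequalities hold, each species can invade when rare, so the interior equilibrium is stable.

stable coexistence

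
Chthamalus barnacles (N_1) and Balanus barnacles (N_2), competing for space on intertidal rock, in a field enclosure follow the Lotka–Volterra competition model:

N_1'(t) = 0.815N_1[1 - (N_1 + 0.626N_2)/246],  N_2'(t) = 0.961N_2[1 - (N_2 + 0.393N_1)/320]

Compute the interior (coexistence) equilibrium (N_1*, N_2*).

Setting both brackets to zero gives the nullclines N_1 + 0.626N_2 = 246 and 0.393N_1 + N_2 = 320.
Substituting N_2 = 320 - 0.393N_1 into the first: N_1(1 - 0.626·0.393) = 246 - 0.626·320.
So N_1* = 45.7/0.754 = 60.6, and then N_2* = 320 - 0.393·60.6 = 296.

N_1* ≈ 60.6, N_2* ≈ 296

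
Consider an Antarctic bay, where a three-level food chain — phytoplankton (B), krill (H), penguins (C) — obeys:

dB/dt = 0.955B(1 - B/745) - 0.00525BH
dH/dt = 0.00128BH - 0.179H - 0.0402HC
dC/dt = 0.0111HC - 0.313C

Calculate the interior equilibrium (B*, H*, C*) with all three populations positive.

B* ≈ 630, H* ≈ 28.2, C* ≈ 15.6

From dC/dt = 0: 0.0111H* = 0.313, so H* = 28.2.
From dB/dt = 0: 0.955(1 - B*/745) = 0.00525·28.2, giving B* = 745·(1 - 0.155) = 630.
From dH/dt = 0: 0.00128·630 - 0.179 = 0.0402C*, so C* = 0.627/0.0402 = 15.6.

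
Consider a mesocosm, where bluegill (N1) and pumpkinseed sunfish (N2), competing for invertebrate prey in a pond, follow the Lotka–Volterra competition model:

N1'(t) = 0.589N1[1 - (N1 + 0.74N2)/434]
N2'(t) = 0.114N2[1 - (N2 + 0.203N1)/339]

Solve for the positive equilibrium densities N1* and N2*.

N1* ≈ 216, N2* ≈ 295

Setting both brackets to zero gives the nullclines N1 + 0.74N2 = 434 and 0.203N1 + N2 = 339.
Substituting N2 = 339 - 0.203N1 into the first: N1(1 - 0.74·0.203) = 434 - 0.74·339.
So N1* = 183/0.85 = 216, and then N2* = 339 - 0.203·216 = 295.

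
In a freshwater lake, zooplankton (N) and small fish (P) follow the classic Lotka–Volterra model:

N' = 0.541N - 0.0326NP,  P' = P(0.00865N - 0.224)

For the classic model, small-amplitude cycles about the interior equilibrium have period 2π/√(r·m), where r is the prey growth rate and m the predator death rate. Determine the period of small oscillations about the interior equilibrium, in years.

T ≈ 18 years

Here r = 0.541 and m = 0.224, so r·m = 0.121.
ω = √0.121 = 0.348 per year, hence T = 2π/ω ≈ 18 years.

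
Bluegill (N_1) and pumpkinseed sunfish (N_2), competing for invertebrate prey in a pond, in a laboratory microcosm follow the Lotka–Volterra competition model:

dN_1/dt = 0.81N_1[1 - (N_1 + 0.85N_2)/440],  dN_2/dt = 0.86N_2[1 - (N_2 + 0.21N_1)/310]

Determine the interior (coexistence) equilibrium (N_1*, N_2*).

Setting both brackets to zero gives the nullclines N_1 + 0.85N_2 = 440 and 0.21N_1 + N_2 = 310.
Substituting N_2 = 310 - 0.21N_1 into the first: N_1(1 - 0.85·0.21) = 440 - 0.85·310.
So N_1* = 176/0.822 = 215, and then N_2* = 310 - 0.21·215 = 265.

N_1* ≈ 215, N_2* ≈ 265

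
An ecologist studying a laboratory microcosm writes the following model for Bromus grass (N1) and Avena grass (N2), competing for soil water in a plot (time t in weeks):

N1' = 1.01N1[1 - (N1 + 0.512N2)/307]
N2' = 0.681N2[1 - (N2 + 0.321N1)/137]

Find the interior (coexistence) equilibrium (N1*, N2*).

N1* ≈ 283, N2* ≈ 46

Setting both brackets to zero gives the nullclines N1 + 0.512N2 = 307 and 0.321N1 + N2 = 137.
Substituting N2 = 137 - 0.321N1 into the first: N1(1 - 0.512·0.321) = 307 - 0.512·137.
So N1* = 237/0.836 = 283, and then N2* = 137 - 0.321·283 = 46.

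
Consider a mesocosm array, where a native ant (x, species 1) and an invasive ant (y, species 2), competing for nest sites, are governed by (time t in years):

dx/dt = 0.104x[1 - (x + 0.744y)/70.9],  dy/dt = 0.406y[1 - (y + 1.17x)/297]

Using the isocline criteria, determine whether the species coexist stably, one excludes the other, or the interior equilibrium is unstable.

species 2 excludes species 1

Compare the nullcline intercepts: K1/α12 = 70.9/0.744 = 95.3 < K2 = 297; K2/α21 = 297/1.17 = 254 > K1 = 70.9.
Since the inequalities point opposite ways, species 2 can invade but species 1 cannot.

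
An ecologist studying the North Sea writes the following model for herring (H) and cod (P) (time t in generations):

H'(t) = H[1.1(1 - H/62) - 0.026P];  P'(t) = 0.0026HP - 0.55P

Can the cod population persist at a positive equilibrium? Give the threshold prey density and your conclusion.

The predator equation gives dP/dt > 0 only when H > 0.55/0.0026 = 212.
Without the predator, H → K = 62. Since 62 < 212, the predator cannot invade.

Threshold H = 212; K < 212, so no, the predator goes extinct.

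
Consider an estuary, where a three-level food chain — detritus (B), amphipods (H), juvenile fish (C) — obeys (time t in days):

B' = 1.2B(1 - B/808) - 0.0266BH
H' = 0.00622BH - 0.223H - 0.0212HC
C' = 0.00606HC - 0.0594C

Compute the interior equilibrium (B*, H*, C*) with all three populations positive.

B* ≈ 632, H* ≈ 9.8, C* ≈ 175

From dC/dt = 0: 0.00606H* = 0.0594, so H* = 9.8.
From dB/dt = 0: 1.2(1 - B*/808) = 0.0266·9.8, giving B* = 808·(1 - 0.217) = 632.
From dH/dt = 0: 0.00622·632 - 0.223 = 0.0212C*, so C* = 3.71/0.0212 = 175.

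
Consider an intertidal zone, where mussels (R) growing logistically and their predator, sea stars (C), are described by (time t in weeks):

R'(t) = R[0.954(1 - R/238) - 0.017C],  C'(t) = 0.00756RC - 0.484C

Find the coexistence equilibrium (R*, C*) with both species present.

From dC/dt = 0 with C > 0: 0.00756R* = 0.484, so R* = 64.
Substitute into dR/dt = 0: 0.954(1 - 64/238) = 0.017C*.
The bracket is 0.731, giving C* = 0.697/0.017 = 41.

R* ≈ 64, C* ≈ 41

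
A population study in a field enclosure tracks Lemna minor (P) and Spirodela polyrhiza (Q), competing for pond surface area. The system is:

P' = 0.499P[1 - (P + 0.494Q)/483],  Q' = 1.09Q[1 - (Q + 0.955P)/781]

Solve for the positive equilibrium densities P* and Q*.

P* ≈ 184, Q* ≈ 605

Setting both brackets to zero gives the nullclines P + 0.494Q = 483 and 0.955P + Q = 781.
Substituting Q = 781 - 0.955P into the first: P(1 - 0.494·0.955) = 483 - 0.494·781.
So P* = 97.2/0.528 = 184, and then Q* = 781 - 0.955·184 = 605.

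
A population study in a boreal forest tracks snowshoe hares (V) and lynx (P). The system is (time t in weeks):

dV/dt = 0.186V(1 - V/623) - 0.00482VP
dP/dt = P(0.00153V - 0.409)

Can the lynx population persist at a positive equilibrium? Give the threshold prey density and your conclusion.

Threshold V = 267; K > 267, so yes, the predator persists.

The predator equation gives dP/dt > 0 only when V > 0.409/0.00153 = 267.
Without the predator, V → K = 623. Since 623 > 267, the predator can invade and persist.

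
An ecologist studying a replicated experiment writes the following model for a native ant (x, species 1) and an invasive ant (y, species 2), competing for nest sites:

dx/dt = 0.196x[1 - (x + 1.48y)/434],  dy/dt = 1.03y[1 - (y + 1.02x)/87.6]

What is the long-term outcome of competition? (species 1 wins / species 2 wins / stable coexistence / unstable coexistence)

Compare the nullcline intercepts: K1/α12 = 434/1.48 = 293 > K2 = 87.6; K2/α21 = 87.6/1.02 = 85.9 < K1 = 434.
Since the inequalities point opposite ways, species 1 can invade but species 2 cannot.

species 1 excludes species 2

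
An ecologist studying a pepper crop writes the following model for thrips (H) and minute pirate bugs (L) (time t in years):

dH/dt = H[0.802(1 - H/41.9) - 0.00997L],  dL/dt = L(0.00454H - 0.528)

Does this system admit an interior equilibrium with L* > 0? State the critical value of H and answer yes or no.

Threshold H = 116; K < 116, so no, the predator goes extinct.

The predator equation gives dL/dt > 0 only when H > 0.528/0.00454 = 116.
Without the predator, H → K = 41.9. Since 41.9 < 116, the predator cannot invade.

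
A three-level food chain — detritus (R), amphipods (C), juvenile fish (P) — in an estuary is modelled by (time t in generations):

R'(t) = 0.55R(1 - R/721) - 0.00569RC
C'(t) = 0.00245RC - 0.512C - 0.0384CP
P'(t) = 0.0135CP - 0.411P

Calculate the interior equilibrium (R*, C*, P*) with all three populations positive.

R* ≈ 494, C* ≈ 30.4, P* ≈ 18.2

From dP/dt = 0: 0.0135C* = 0.411, so C* = 30.4.
From dR/dt = 0: 0.55(1 - R*/721) = 0.00569·30.4, giving R* = 721·(1 - 0.315) = 494.
From dC/dt = 0: 0.00245·494 - 0.512 = 0.0384P*, so P* = 0.698/0.0384 = 18.2.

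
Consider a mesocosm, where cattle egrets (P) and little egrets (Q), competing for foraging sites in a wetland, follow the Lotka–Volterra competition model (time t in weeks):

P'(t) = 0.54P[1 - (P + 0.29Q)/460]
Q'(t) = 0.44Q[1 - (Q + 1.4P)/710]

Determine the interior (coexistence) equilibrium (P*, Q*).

Setting both brackets to zero gives the nullclines P + 0.29Q = 460 and 1.4P + Q = 710.
Substituting Q = 710 - 1.4P into the first: P(1 - 0.29·1.4) = 460 - 0.29·710.
So P* = 254/0.594 = 428, and then Q* = 710 - 1.4·428 = 111.

P* ≈ 428, Q* ≈ 111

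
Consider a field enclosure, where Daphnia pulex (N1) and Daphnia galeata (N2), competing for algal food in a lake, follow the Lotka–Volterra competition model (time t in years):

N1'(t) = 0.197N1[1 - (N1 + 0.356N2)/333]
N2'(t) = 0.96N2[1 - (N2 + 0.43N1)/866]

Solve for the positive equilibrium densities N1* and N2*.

N1* ≈ 29.2, N2* ≈ 853

Setting both brackets to zero gives the nullclines N1 + 0.356N2 = 333 and 0.43N1 + N2 = 866.
Substituting N2 = 866 - 0.43N1 into the first: N1(1 - 0.356·0.43) = 333 - 0.356·866.
So N1* = 24.7/0.847 = 29.2, and then N2* = 866 - 0.43·29.2 = 853.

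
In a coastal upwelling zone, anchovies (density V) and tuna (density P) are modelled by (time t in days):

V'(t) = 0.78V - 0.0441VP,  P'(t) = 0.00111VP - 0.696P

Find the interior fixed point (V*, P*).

V* ≈ 627, P* ≈ 17.7

Set dP/dt = 0 with P > 0: 0.00111V - 0.696 = 0, so V* = 0.696/0.00111 = 627.
Set dV/dt = 0 with V > 0: 0.78 - 0.0441P = 0, so P* = 0.78/0.0441 = 17.7.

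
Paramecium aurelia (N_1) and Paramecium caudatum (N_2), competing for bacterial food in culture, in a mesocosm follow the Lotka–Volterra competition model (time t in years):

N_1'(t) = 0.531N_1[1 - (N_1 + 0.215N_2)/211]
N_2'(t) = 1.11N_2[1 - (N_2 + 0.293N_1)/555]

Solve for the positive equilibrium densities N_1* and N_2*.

Setting both brackets to zero gives the nullclines N_1 + 0.215N_2 = 211 and 0.293N_1 + N_2 = 555.
Substituting N_2 = 555 - 0.293N_1 into the first: N_1(1 - 0.215·0.293) = 211 - 0.215·555.
So N_1* = 91.7/0.937 = 97.8, and then N_2* = 555 - 0.293·97.8 = 526.

N_1* ≈ 97.8, N_2* ≈ 526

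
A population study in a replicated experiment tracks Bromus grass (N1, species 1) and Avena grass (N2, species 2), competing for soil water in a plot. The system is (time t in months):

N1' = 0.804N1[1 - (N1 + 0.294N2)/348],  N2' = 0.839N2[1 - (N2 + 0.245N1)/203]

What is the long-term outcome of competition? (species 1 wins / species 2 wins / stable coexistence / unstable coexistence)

Compare the nullcline intercepts: K1/α12 = 348/0.294 = 1180 > K2 = 203; K2/α21 = 203/0.245 = 829 > K1 = 348.
Since both inequalities hold, each species can invade when rare, so the interior equilibrium is stable.

stable coexistence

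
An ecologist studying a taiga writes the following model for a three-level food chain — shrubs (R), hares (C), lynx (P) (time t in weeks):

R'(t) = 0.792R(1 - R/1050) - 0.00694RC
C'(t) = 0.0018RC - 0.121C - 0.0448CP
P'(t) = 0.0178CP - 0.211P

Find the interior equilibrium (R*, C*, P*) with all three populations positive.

R* ≈ 941, C* ≈ 11.9, P* ≈ 35.1

From dP/dt = 0: 0.0178C* = 0.211, so C* = 11.9.
From dR/dt = 0: 0.792(1 - R*/1050) = 0.00694·11.9, giving R* = 1050·(1 - 0.104) = 941.
From dC/dt = 0: 0.0018·941 - 0.121 = 0.0448P*, so P* = 1.57/0.0448 = 35.1.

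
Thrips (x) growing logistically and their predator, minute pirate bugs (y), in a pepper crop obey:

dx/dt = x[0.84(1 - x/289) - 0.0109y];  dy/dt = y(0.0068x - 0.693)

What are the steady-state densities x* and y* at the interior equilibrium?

From dy/dt = 0 with y > 0: 0.0068x* = 0.693, so x* = 102.
Substitute into dx/dt = 0: 0.84(1 - 102/289) = 0.0109y*.
The bracket is 0.647, giving y* = 0.544/0.0109 = 49.9.

x* ≈ 102, y* ≈ 49.9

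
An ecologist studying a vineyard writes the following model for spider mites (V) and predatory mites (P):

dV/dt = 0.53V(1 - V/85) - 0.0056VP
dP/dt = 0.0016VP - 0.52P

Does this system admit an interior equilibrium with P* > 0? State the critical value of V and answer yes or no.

Threshold V = 325; K < 325, so no, the predator goes extinct.

The predator equation gives dP/dt > 0 only when V > 0.52/0.0016 = 325.
Without the predator, V → K = 85. Since 85 < 325, the predator cannot invade.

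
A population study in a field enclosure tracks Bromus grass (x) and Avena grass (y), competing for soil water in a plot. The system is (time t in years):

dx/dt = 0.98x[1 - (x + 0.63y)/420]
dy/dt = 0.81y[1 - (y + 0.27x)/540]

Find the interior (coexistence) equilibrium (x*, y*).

Setting both brackets to zero gives the nullclines x + 0.63y = 420 and 0.27x + y = 540.
Substituting y = 540 - 0.27x into the first: x(1 - 0.63·0.27) = 420 - 0.63·540.
So x* = 79.8/0.83 = 96.2, and then y* = 540 - 0.27·96.2 = 514.

x* ≈ 96.2, y* ≈ 514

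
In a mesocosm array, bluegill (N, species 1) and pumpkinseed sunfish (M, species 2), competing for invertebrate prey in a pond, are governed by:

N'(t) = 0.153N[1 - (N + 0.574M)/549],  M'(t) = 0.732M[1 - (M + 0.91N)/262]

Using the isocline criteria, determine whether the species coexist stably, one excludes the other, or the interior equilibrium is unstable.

Compare the nullcline intercepts: K1/α12 = 549/0.574 = 956 > K2 = 262; K2/α21 = 262/0.91 = 288 < K1 = 549.
Since the inequalities point opposite ways, species 1 can invade but species 2 cannot.

species 1 excludes species 2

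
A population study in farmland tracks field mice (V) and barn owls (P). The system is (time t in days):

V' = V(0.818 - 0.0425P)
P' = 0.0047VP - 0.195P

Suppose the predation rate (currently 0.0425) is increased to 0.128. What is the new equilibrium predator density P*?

P* ≈ 6.39

At the interior fixed point, setting dV/dt = 0 with V > 0 fixes P* = (prey growth rate)/(VP coefficient) — independent of the other coefficients.
With the change, P* = 0.818/0.128 = 6.39; it falls from 19.2.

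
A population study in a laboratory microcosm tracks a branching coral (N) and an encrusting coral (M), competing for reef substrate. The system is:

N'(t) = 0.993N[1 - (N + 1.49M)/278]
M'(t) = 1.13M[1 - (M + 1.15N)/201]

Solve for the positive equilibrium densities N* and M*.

Setting both brackets to zero gives the nullclines N + 1.49M = 278 and 1.15N + M = 201.
Substituting M = 201 - 1.15N into the first: N(1 - 1.49·1.15) = 278 - 1.49·201.
So N* = -21.5/-0.713 = 30.1, and then M* = 201 - 1.15·30.1 = 166.

N* ≈ 30.1, M* ≈ 166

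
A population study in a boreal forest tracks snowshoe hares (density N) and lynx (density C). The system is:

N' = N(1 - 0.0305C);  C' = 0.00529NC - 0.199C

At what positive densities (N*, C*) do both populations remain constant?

Set dC/dt = 0 with C > 0: 0.00529N - 0.199 = 0, so N* = 0.199/0.00529 = 37.6.
Set dN/dt = 0 with N > 0: 1 - 0.0305C = 0, so C* = 1/0.0305 = 32.8.

N* ≈ 37.6, C* ≈ 32.8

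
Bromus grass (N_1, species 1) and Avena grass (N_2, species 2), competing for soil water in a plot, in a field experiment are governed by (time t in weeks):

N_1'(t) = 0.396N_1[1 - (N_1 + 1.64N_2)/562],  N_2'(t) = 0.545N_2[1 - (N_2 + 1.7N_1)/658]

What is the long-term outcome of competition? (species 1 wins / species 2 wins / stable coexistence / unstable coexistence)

Compare the nullcline intercepts: K1/α12 = 562/1.64 = 343 < K2 = 658; K2/α21 = 658/1.7 = 387 < K1 = 562.
Since both are reversed, neither can invade when rare; the interior point is a saddle.

unstable coexistence (outcome depends on initial conditions)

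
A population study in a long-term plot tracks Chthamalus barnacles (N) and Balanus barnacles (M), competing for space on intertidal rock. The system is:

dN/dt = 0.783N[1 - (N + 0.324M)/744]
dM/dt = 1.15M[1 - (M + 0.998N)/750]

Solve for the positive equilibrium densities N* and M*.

N* ≈ 740, M* ≈ 11.1

Setting both brackets to zero gives the nullclines N + 0.324M = 744 and 0.998N + M = 750.
Substituting M = 750 - 0.998N into the first: N(1 - 0.324·0.998) = 744 - 0.324·750.
So N* = 501/0.677 = 740, and then M* = 750 - 0.998·740 = 11.1.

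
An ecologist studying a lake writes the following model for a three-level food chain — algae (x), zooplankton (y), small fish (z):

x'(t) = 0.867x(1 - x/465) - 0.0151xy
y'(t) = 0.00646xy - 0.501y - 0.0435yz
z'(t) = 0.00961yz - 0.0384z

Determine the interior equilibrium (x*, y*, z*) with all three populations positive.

x* ≈ 433, y* ≈ 4, z* ≈ 52.7

From dz/dt = 0: 0.00961y* = 0.0384, so y* = 4.
From dx/dt = 0: 0.867(1 - x*/465) = 0.0151·4, giving x* = 465·(1 - 0.0696) = 433.
From dy/dt = 0: 0.00646·433 - 0.501 = 0.0435z*, so z* = 2.29/0.0435 = 52.7.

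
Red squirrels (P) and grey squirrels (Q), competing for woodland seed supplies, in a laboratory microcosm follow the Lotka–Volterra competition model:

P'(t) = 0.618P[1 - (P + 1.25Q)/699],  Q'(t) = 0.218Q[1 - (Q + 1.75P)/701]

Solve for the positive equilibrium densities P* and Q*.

P* ≈ 149, Q* ≈ 440

Setting both brackets to zero gives the nullclines P + 1.25Q = 699 and 1.75P + Q = 701.
Substituting Q = 701 - 1.75P into the first: P(1 - 1.25·1.75) = 699 - 1.25·701.
So P* = -177/-1.19 = 149, and then Q* = 701 - 1.75·149 = 440.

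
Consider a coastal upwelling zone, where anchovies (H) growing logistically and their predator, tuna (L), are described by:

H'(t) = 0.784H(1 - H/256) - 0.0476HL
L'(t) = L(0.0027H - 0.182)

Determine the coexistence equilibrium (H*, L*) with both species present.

From dL/dt = 0 with L > 0: 0.0027H* = 0.182, so H* = 67.4.
Substitute into dH/dt = 0: 0.784(1 - 67.4/256) = 0.0476L*.
The bracket is 0.737, giving L* = 0.578/0.0476 = 12.1.

H* ≈ 67.4, L* ≈ 12.1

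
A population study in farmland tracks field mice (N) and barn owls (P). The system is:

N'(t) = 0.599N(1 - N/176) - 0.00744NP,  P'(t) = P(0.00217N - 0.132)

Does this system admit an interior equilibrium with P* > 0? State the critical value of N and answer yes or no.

Threshold N = 60.8; K > 60.8, so yes, the predator persists.

The predator equation gives dP/dt > 0 only when N > 0.132/0.00217 = 60.8.
Without the predator, N → K = 176. Since 176 > 60.8, the predator can invade and persist.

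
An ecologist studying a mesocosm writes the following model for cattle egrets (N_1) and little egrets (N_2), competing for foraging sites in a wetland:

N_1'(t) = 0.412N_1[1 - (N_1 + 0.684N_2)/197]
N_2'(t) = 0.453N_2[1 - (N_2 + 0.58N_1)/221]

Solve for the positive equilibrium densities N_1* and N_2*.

N_1* ≈ 76, N_2* ≈ 177

Setting both brackets to zero gives the nullclines N_1 + 0.684N_2 = 197 and 0.58N_1 + N_2 = 221.
Substituting N_2 = 221 - 0.58N_1 into the first: N_1(1 - 0.684·0.58) = 197 - 0.684·221.
So N_1* = 45.8/0.603 = 76, and then N_2* = 221 - 0.58·76 = 177.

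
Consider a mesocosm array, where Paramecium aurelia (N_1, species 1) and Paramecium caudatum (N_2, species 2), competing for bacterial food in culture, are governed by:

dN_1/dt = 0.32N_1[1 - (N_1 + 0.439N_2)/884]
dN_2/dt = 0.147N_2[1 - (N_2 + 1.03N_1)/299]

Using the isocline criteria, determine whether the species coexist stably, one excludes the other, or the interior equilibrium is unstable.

species 1 excludes species 2

Compare the nullcline intercepts: K1/α12 = 884/0.439 = 2010 > K2 = 299; K2/α21 = 299/1.03 = 290 < K1 = 884.
Since the inequalities point opposite ways, species 1 can invade but species 2 cannot.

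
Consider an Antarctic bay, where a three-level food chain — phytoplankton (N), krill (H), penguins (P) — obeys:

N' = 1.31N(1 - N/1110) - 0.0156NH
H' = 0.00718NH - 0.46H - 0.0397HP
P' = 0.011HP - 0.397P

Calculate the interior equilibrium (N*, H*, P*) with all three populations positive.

N* ≈ 633, H* ≈ 36.1, P* ≈ 103

From dP/dt = 0: 0.011H* = 0.397, so H* = 36.1.
From dN/dt = 0: 1.31(1 - N*/1110) = 0.0156·36.1, giving N* = 1110·(1 - 0.43) = 633.
From dH/dt = 0: 0.00718·633 - 0.46 = 0.0397P*, so P* = 4.08/0.0397 = 103.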